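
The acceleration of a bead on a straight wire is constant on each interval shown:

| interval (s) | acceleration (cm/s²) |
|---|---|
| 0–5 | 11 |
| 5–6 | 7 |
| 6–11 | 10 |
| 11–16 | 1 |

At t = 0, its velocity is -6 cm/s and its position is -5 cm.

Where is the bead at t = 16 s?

1102.5 cm

On each constant-a segment, Δv = aΔt and Δx = v₀Δt + ½aΔt²; chain segment to segment.
0–5 s: v starts -6 cm/s; Δx = -6·5 + ½·11·5² = 107.5 cm; v ends 49 cm/s.
5–6 s: v starts 49 cm/s; Δx = 49·1 + ½·7·1² = 52.5 cm; v ends 56 cm/s.
6–11 s: v starts 56 cm/s; Δx = 56·5 + ½·10·5² = 405 cm; v ends 106 cm/s.
11–16 s: v starts 106 cm/s; Δx = 106·5 + ½·1·5² = 542.5 cm; v ends 111 cm/s.
x(16) = -5 + Σ Δx = 1102.5 cm.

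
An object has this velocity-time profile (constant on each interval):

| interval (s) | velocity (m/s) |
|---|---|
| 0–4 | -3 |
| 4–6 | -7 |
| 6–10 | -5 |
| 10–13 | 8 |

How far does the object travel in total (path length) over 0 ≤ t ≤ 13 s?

70 m

Total distance travelled is ∫|v| dt — sum the magnitudes of each area piece.
0–4 s: |-3| × 4 = 12 m
4–6 s: |-7| × 2 = 14 m
6–10 s: |-5| × 4 = 20 m
10–13 s: |8| × 3 = 24 m
Total distance = 70 m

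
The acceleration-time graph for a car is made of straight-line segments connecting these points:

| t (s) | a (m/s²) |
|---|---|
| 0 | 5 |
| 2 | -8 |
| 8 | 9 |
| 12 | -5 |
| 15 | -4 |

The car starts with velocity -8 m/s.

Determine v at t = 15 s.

-13.5 m/s

Δv equals the area under the a-t graph; then v = v₀ + Δv.
0–2 s: ½(5 + -8)(2) = -3 m/s
2–8 s: ½(-8 + 9)(6) = 3 m/s
8–12 s: ½(9 + -5)(4) = 8 m/s
12–15 s: ½(-5 + -4)(3) = -13.5 m/s
Δv = -5.5 m/s, so v(15) = -8 + (-5.5) = -13.5 m/s.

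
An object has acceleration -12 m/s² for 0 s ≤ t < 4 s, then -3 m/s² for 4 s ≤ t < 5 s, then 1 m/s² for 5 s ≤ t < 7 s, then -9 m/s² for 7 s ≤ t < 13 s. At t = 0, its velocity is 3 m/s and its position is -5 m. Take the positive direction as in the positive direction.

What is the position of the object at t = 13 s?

On each constant-a segment, Δv = aΔt and Δx = v₀Δt + ½aΔt²; chain segment to segment.
0–4 s: v starts 3 m/s; Δx = 3·4 + ½·-12·4² = -84 m; v ends -45 m/s.
4–5 s: v starts -45 m/s; Δx = -45·1 + ½·-3·1² = -46.5 m; v ends -48 m/s.
5–7 s: v starts -48 m/s; Δx = -48·2 + ½·1·2² = -94 m; v ends -46 m/s.
7–13 s: v starts -46 m/s; Δx = -46·6 + ½·-9·6² = -438 m; v ends -100 m/s.
x(13) = -5 + Σ Δx = -667.5 m.

-667.5 m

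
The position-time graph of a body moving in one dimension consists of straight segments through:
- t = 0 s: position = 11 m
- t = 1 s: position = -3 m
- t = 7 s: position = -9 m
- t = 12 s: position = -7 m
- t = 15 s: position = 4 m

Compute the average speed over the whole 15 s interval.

2.2 m/s

Average speed = (total path length)/(elapsed time); on a piecewise-linear x-t graph the path length is Σ|Δx|.
0–1 s: |Δx| = |-3 − 11| = 14 m
1–7 s: |Δx| = |-9 − -3| = 6 m
7–12 s: |Δx| = |-7 − -9| = 2 m
12–15 s: |Δx| = |4 − -7| = 11 m
Total path = 33 m; average speed = 33/15 = 2.2 m/s.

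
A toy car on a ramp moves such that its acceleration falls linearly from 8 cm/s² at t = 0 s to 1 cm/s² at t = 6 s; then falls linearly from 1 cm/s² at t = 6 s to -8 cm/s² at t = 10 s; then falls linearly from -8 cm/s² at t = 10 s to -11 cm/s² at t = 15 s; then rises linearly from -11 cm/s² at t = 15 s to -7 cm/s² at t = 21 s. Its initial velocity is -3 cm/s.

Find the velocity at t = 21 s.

Δv equals the area under the a-t graph; then v = v₀ + Δv.
0–6 s: ½(8 + 1)(6) = 27 cm/s
6–10 s: ½(1 + -8)(4) = -14 cm/s
10–15 s: ½(-8 + -11)(5) = -47.5 cm/s
15–21 s: ½(-11 + -7)(6) = -54 cm/s
Δv = -88.5 cm/s, so v(21) = -3 + (-88.5) = -91.5 cm/s.

-91.5 cm/s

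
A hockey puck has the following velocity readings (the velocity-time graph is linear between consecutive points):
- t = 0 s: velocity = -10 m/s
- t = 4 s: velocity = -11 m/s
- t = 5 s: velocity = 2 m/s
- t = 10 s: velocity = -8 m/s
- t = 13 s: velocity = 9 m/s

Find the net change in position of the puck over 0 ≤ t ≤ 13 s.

-60 m

Displacement is the signed area under the v-t curve.
0–4 s: ½(-10 + -11)(4) = -42 m
4–5 s: ½(-11 + 2)(1) = -4.5 m
5–10 s: ½(2 + -8)(5) = -15 m
10–13 s: ½(-8 + 9)(3) = 1.5 m
Net displacement = -60 m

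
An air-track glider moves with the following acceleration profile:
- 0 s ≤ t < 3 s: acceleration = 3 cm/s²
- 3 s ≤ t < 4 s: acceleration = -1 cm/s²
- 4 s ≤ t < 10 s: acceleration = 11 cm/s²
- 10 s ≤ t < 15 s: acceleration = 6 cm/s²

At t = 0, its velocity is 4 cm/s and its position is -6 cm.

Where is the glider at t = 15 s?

On each constant-a segment, Δv = aΔt and Δx = v₀Δt + ½aΔt²; chain segment to segment.
0–3 s: v starts 4 cm/s; Δx = 4·3 + ½·3·3² = 25.5 cm; v ends 13 cm/s.
3–4 s: v starts 13 cm/s; Δx = 13·1 + ½·-1·1² = 12.5 cm; v ends 12 cm/s.
4–10 s: v starts 12 cm/s; Δx = 12·6 + ½·11·6² = 270 cm; v ends 78 cm/s.
10–15 s: v starts 78 cm/s; Δx = 78·5 + ½·6·5² = 465 cm; v ends 108 cm/s.
x(15) = -6 + Σ Δx = 767 cm.

767 cm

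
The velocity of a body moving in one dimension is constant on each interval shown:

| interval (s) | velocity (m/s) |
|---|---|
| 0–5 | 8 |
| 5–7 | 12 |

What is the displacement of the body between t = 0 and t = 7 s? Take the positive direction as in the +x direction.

Displacement is the signed area under the v-t curve.
0–5 s: 8 × 5 = 40 m
5–7 s: 12 × 2 = 24 m
Net displacement = 64 m

64 m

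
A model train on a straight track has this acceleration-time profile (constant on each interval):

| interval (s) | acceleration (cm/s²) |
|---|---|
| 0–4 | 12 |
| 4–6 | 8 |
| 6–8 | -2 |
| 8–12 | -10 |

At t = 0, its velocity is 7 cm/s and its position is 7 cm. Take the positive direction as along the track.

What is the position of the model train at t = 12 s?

583 cm

On each constant-a segment, Δv = aΔt and Δx = v₀Δt + ½aΔt²; chain segment to segment.
0–4 s: v starts 7 cm/s; Δx = 7·4 + ½·12·4² = 124 cm; v ends 55 cm/s.
4–6 s: v starts 55 cm/s; Δx = 55·2 + ½·8·2² = 126 cm; v ends 71 cm/s.
6–8 s: v starts 71 cm/s; Δx = 71·2 + ½·-2·2² = 138 cm; v ends 67 cm/s.
8–12 s: v starts 67 cm/s; Δx = 67·4 + ½·-10·4² = 188 cm; v ends 27 cm/s.
x(12) = 7 + Σ Δx = 583 cm.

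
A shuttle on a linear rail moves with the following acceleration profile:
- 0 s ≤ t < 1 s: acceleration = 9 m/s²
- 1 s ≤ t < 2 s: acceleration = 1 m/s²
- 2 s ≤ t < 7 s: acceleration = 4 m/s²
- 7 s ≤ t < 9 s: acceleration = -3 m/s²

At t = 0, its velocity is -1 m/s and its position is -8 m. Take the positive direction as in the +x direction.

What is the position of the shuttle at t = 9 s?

151 m

On each constant-a segment, Δv = aΔt and Δx = v₀Δt + ½aΔt²; chain segment to segment.
0–1 s: v starts -1 m/s; Δx = -1·1 + ½·9·1² = 3.5 m; v ends 8 m/s.
1–2 s: v starts 8 m/s; Δx = 8·1 + ½·1·1² = 8.5 m; v ends 9 m/s.
2–7 s: v starts 9 m/s; Δx = 9·5 + ½·4·5² = 95 m; v ends 29 m/s.
7–9 s: v starts 29 m/s; Δx = 29·2 + ½·-3·2² = 52 m; v ends 23 m/s.
x(9) = -8 + Σ Δx = 151 m.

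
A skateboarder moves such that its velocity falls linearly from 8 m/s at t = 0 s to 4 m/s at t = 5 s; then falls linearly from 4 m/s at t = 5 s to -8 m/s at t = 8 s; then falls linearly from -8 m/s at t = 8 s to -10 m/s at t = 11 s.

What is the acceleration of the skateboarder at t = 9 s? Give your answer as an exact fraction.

-2/3 m/s²

Acceleration is the slope of the v-t graph on 8–11 s: (-10 − -8)/(11 − 8) = -2/3 m/s².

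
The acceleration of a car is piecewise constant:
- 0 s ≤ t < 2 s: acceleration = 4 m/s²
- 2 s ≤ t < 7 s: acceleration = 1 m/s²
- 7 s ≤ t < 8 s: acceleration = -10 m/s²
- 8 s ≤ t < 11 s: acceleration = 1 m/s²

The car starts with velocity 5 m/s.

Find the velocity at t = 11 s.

Δv equals the area under the a-t graph; then v = v₀ + Δv.
0–2 s: 4 × 2 = 8 m/s
2–7 s: 1 × 5 = 5 m/s
7–8 s: -10 × 1 = -10 m/s
8–11 s: 1 × 3 = 3 m/s
Δv = 6 m/s, so v(11) = 5 + (6) = 11 m/s.

11 m/s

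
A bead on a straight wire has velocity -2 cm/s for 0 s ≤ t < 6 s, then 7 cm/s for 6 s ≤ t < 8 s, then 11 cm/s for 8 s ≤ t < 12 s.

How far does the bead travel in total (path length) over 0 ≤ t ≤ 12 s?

Distance (not displacement) is the total path length: add the absolute areas under v-t.
0–6 s: |-2| × 6 = 12 cm
6–8 s: |7| × 2 = 14 cm
8–12 s: |11| × 4 = 44 cm
Total distance = 70 cm

70 cm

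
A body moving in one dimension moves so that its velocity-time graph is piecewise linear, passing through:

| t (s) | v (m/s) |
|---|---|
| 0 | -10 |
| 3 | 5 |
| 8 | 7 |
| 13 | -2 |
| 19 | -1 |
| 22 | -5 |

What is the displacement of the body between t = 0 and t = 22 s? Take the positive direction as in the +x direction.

Displacement is the signed area under the v-t curve.
0–3 s: ½(-10 + 5)(3) = -7.5 m
3–8 s: ½(5 + 7)(5) = 30 m
8–13 s: ½(7 + -2)(5) = 12.5 m
13–19 s: ½(-2 + -1)(6) = -9 m
19–22 s: ½(-1 + -5)(3) = -9 m
Net displacement = 17 m

17 m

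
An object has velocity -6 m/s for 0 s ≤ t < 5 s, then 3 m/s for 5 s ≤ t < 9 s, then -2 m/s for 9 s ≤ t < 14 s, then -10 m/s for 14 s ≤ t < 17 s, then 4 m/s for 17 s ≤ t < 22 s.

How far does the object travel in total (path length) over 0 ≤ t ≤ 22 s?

102 m

Total distance travelled is ∫|v| dt — sum the magnitudes of each area piece.
0–5 s: |-6| × 5 = 30 m
5–9 s: |3| × 4 = 12 m
9–14 s: |-2| × 5 = 10 m
14–17 s: |-10| × 3 = 30 m
17–22 s: |4| × 5 = 20 m
Total distance = 102 m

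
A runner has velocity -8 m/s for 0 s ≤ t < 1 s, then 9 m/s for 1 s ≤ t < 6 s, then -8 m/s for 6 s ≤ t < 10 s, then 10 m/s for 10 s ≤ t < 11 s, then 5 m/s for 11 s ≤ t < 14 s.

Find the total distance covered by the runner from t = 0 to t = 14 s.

Total distance travelled is ∫|v| dt — sum the magnitudes of each area piece.
0–1 s: |-8| × 1 = 8 m
1–6 s: |9| × 5 = 45 m
6–10 s: |-8| × 4 = 32 m
10–11 s: |10| × 1 = 10 m
11–14 s: |5| × 3 = 15 m
Total distance = 110 m

110 m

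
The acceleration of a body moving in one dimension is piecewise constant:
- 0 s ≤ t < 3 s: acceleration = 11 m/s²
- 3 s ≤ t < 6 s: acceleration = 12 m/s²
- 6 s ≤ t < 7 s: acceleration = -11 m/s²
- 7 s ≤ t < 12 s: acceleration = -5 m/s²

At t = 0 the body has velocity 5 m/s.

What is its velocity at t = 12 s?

Δv equals the area under the a-t graph; then v = v₀ + Δv.
0–3 s: 11 × 3 = 33 m/s
3–6 s: 12 × 3 = 36 m/s
6–7 s: -11 × 1 = -11 m/s
7–12 s: -5 × 5 = -25 m/s
Δv = 33 m/s, so v(12) = 5 + (33) = 38 m/s.

38 m/s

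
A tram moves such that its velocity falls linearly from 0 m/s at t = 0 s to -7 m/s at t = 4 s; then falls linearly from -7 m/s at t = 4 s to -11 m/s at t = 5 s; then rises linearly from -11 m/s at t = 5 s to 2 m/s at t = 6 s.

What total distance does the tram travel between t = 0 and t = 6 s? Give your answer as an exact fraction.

723/26 m

Total distance travelled is ∫|v| dt — sum the magnitudes of each area piece.
0–4 s: |½(0 + -7)(4)| = 14 m
4–5 s: |½(-7 + -11)(1)| = 9 m
5–6 s: v = 0 at t = 76/13 s; triangle areas 121/26 + 2/13 = 125/26 m
Total distance = 723/26 m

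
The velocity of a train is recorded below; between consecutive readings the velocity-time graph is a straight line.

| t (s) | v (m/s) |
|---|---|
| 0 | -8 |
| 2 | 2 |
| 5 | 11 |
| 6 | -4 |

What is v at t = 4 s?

On 2–5 s the graph is linear from 2 to 11 m/s: v(4) = 2 + (11 − 2)·(4 − 2)/(5 − 2) = 8 m/s.

8 m/s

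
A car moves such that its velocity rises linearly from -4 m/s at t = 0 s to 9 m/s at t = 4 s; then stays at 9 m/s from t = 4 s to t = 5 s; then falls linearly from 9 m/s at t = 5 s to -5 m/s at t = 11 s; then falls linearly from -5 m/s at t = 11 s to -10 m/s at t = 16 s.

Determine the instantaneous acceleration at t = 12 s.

Acceleration is the slope of the v-t graph on 11–16 s: (-10 − -5)/(16 − 11) = -1 m/s².

-1 m/s²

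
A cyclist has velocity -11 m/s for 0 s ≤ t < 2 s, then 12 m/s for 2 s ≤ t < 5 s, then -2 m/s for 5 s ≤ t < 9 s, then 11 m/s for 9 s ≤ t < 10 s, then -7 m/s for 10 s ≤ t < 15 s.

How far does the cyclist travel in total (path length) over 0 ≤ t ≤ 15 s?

Total distance travelled is ∫|v| dt — sum the magnitudes of each area piece.
0–2 s: |-11| × 2 = 22 m
2–5 s: |12| × 3 = 36 m
5–9 s: |-2| × 4 = 8 m
9–10 s: |11| × 1 = 11 m
10–15 s: |-7| × 5 = 35 m
Total distance = 112 m

112 m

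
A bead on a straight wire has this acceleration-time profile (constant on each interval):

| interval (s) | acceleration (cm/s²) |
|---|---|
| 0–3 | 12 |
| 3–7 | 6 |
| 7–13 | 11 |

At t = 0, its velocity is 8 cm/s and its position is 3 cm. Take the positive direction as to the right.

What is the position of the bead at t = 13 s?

On each constant-a segment, Δv = aΔt and Δx = v₀Δt + ½aΔt²; chain segment to segment.
0–3 s: v starts 8 cm/s; Δx = 8·3 + ½·12·3² = 78 cm; v ends 44 cm/s.
3–7 s: v starts 44 cm/s; Δx = 44·4 + ½·6·4² = 224 cm; v ends 68 cm/s.
7–13 s: v starts 68 cm/s; Δx = 68·6 + ½·11·6² = 606 cm; v ends 134 cm/s.
x(13) = 3 + Σ Δx = 911 cm.

911 cm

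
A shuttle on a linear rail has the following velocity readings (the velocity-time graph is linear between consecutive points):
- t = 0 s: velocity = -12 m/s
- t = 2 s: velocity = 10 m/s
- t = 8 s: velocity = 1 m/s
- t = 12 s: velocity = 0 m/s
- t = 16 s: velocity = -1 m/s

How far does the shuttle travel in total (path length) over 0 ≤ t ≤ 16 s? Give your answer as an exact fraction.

Total distance travelled is ∫|v| dt — sum the magnitudes of each area piece.
0–2 s: v = 0 at t = 12/11 s; triangle areas 72/11 + 50/11 = 122/11 m
2–8 s: |½(10 + 1)(6)| = 33 m
8–12 s: |½(1 + 0)(4)| = 2 m
12–16 s: |½(0 + -1)(4)| = 2 m
Total distance = 529/11 m

529/11 m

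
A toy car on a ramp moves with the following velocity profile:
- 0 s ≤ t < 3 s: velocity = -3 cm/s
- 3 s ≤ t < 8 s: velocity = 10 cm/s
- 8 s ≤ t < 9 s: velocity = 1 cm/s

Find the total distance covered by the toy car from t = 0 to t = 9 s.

Distance (not displacement) is the total path length: add the absolute areas under v-t.
0–3 s: |-3| × 3 = 9 cm
3–8 s: |10| × 5 = 50 cm
8–9 s: |1| × 1 = 1 cm
Total distance = 60 cm

60 cm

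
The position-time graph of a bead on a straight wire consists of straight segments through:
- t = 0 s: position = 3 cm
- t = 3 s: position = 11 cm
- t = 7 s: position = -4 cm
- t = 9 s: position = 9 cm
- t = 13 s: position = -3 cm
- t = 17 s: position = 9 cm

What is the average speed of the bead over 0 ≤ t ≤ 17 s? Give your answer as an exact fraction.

Average speed = (total path length)/(elapsed time); on a piecewise-linear x-t graph the path length is Σ|Δx|.
0–3 s: |Δx| = |11 − 3| = 8 cm
3–7 s: |Δx| = |-4 − 11| = 15 cm
7–9 s: |Δx| = |9 − -4| = 13 cm
9–13 s: |Δx| = |-3 − 9| = 12 cm
13–17 s: |Δx| = |9 − -3| = 12 cm
Total path = 60 cm; average speed = 60/17 = 60/17 cm/s.

60/17 cm/s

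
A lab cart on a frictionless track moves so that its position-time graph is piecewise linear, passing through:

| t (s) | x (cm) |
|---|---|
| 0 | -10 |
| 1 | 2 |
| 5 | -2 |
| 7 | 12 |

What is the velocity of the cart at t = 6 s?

Velocity is the slope of the x-t graph on 5–7 s: (12 − -2)/(7 − 5) = 7 cm/s.

7 cm/s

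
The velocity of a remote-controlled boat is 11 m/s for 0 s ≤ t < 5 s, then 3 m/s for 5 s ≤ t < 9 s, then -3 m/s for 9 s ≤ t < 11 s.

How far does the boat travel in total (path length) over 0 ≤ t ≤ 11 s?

73 m

Distance (not displacement) is the total path length: add the absolute areas under v-t.
0–5 s: |11| × 5 = 55 m
5–9 s: |3| × 4 = 12 m
9–11 s: |-3| × 2 = 6 m
Total distance = 73 m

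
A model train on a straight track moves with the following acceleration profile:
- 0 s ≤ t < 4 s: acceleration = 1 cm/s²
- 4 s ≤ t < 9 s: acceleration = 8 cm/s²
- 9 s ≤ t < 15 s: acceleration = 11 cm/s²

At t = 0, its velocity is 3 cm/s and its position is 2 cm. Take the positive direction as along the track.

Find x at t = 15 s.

637 cm

On each constant-a segment, Δv = aΔt and Δx = v₀Δt + ½aΔt²; chain segment to segment.
0–4 s: v starts 3 cm/s; Δx = 3·4 + ½·1·4² = 20 cm; v ends 7 cm/s.
4–9 s: v starts 7 cm/s; Δx = 7·5 + ½·8·5² = 135 cm; v ends 47 cm/s.
9–15 s: v starts 47 cm/s; Δx = 47·6 + ½·11·6² = 480 cm; v ends 113 cm/s.
x(15) = 2 + Σ Δx = 637 cm.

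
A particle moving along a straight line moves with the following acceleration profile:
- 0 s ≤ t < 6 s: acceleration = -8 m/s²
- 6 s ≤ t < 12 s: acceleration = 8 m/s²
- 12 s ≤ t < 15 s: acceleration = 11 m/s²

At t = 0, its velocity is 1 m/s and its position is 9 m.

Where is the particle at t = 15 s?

On each constant-a segment, Δv = aΔt and Δx = v₀Δt + ½aΔt²; chain segment to segment.
0–6 s: v starts 1 m/s; Δx = 1·6 + ½·-8·6² = -138 m; v ends -47 m/s.
6–12 s: v starts -47 m/s; Δx = -47·6 + ½·8·6² = -138 m; v ends 1 m/s.
12–15 s: v starts 1 m/s; Δx = 1·3 + ½·11·3² = 52.5 m; v ends 34 m/s.
x(15) = 9 + Σ Δx = -214.5 m.

-214.5 m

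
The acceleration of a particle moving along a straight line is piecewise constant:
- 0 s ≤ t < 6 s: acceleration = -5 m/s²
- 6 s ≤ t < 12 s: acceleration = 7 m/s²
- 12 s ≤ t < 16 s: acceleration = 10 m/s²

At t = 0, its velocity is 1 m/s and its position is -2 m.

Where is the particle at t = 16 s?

-2 m

On each constant-a segment, Δv = aΔt and Δx = v₀Δt + ½aΔt²; chain segment to segment.
0–6 s: v starts 1 m/s; Δx = 1·6 + ½·-5·6² = -84 m; v ends -29 m/s.
6–12 s: v starts -29 m/s; Δx = -29·6 + ½·7·6² = -48 m; v ends 13 m/s.
12–16 s: v starts 13 m/s; Δx = 13·4 + ½·10·4² = 132 m; v ends 53 m/s.
x(16) = -2 + Σ Δx = -2 m.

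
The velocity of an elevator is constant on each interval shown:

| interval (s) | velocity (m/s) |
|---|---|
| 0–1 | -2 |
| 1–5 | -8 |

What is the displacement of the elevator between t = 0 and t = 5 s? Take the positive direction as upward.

-34 m

Net displacement equals the area under the velocity-time graph (areas below the axis count negative).
0–1 s: -2 × 1 = -2 m
1–5 s: -8 × 4 = -32 m
Net displacement = -34 m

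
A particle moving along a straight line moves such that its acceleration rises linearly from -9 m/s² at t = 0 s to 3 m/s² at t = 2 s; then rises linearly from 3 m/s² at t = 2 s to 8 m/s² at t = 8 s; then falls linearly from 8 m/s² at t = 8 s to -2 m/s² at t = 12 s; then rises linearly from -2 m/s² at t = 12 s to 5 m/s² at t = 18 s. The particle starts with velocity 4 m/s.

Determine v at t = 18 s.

Δv equals the area under the a-t graph; then v = v₀ + Δv.
0–2 s: ½(-9 + 3)(2) = -6 m/s
2–8 s: ½(3 + 8)(6) = 33 m/s
8–12 s: ½(8 + -2)(4) = 12 m/s
12–18 s: ½(-2 + 5)(6) = 9 m/s
Δv = 48 m/s, so v(18) = 4 + (48) = 52 m/s.

52 m/s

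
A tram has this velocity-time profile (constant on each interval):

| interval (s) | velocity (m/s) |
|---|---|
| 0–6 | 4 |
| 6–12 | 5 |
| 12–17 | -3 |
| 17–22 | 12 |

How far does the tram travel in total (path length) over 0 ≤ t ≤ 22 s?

Distance (not displacement) is the total path length: add the absolute areas under v-t.
0–6 s: |4| × 6 = 24 m
6–12 s: |5| × 6 = 30 m
12–17 s: |-3| × 5 = 15 m
17–22 s: |12| × 5 = 60 m
Total distance = 129 m

129 m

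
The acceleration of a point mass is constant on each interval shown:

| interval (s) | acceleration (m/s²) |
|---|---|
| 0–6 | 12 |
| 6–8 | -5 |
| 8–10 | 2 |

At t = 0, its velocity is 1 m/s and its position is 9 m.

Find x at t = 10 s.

On each constant-a segment, Δv = aΔt and Δx = v₀Δt + ½aΔt²; chain segment to segment.
0–6 s: v starts 1 m/s; Δx = 1·6 + ½·12·6² = 222 m; v ends 73 m/s.
6–8 s: v starts 73 m/s; Δx = 73·2 + ½·-5·2² = 136 m; v ends 63 m/s.
8–10 s: v starts 63 m/s; Δx = 63·2 + ½·2·2² = 130 m; v ends 67 m/s.
x(10) = 9 + Σ Δx = 497 m.

497 m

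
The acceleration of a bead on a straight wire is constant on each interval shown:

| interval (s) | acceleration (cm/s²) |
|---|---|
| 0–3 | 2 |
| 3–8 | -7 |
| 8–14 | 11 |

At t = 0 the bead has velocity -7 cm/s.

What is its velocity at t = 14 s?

30 cm/s

Δv equals the area under the a-t graph; then v = v₀ + Δv.
0–3 s: 2 × 3 = 6 cm/s
3–8 s: -7 × 5 = -35 cm/s
8–14 s: 11 × 6 = 66 cm/s
Δv = 37 cm/s, so v(14) = -7 + (37) = 30 cm/s.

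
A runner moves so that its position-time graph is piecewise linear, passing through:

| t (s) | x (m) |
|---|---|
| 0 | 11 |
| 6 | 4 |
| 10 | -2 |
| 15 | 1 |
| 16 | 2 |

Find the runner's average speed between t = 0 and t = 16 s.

1.0625 m/s

Average speed = (total path length)/(elapsed time); on a piecewise-linear x-t graph the path length is Σ|Δx|.
0–6 s: |Δx| = |4 − 11| = 7 m
6–10 s: |Δx| = |-2 − 4| = 6 m
10–15 s: |Δx| = |1 − -2| = 3 m
15–16 s: |Δx| = |2 − 1| = 1 m
Total path = 17 m; average speed = 17/16 = 1.0625 m/s.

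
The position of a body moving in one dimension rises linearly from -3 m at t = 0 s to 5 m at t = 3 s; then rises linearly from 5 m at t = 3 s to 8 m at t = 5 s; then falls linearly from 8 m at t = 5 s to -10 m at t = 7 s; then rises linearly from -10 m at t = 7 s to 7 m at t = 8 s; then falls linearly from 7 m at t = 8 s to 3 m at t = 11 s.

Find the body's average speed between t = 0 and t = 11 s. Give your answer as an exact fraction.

Average speed = (total path length)/(elapsed time); on a piecewise-linear x-t graph the path length is Σ|Δx|.
0–3 s: |Δx| = |5 − -3| = 8 m
3–5 s: |Δx| = |8 − 5| = 3 m
5–7 s: |Δx| = |-10 − 8| = 18 m
7–8 s: |Δx| = |7 − -10| = 17 m
8–11 s: |Δx| = |3 − 7| = 4 m
Total path = 50 m; average speed = 50/11 = 50/11 m/s.

50/11 m/s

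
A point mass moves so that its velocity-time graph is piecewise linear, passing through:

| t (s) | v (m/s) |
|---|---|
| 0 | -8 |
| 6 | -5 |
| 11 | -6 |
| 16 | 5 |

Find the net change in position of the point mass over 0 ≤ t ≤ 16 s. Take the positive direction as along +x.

-69 m

Net displacement equals the area under the velocity-time graph (areas below the axis count negative).
0–6 s: ½(-8 + -5)(6) = -39 m
6–11 s: ½(-5 + -6)(5) = -27.5 m
11–16 s: ½(-6 + 5)(5) = -2.5 m
Net displacement = -69 m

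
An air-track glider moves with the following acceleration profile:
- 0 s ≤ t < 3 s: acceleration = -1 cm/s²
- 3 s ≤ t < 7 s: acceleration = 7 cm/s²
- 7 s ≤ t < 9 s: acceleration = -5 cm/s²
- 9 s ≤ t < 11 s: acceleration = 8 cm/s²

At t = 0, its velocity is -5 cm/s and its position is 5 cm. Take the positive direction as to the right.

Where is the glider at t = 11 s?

On each constant-a segment, Δv = aΔt and Δx = v₀Δt + ½aΔt²; chain segment to segment.
0–3 s: v starts -5 cm/s; Δx = -5·3 + ½·-1·3² = -19.5 cm; v ends -8 cm/s.
3–7 s: v starts -8 cm/s; Δx = -8·4 + ½·7·4² = 24 cm; v ends 20 cm/s.
7–9 s: v starts 20 cm/s; Δx = 20·2 + ½·-5·2² = 30 cm; v ends 10 cm/s.
9–11 s: v starts 10 cm/s; Δx = 10·2 + ½·8·2² = 36 cm; v ends 26 cm/s.
x(11) = 5 + Σ Δx = 75.5 cm.

75.5 cm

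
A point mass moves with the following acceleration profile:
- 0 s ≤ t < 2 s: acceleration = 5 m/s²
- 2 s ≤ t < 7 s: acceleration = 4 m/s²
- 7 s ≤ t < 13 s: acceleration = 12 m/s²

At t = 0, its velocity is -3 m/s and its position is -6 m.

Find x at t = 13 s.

461 m

On each constant-a segment, Δv = aΔt and Δx = v₀Δt + ½aΔt²; chain segment to segment.
0–2 s: v starts -3 m/s; Δx = -3·2 + ½·5·2² = 4 m; v ends 7 m/s.
2–7 s: v starts 7 m/s; Δx = 7·5 + ½·4·5² = 85 m; v ends 27 m/s.
7–13 s: v starts 27 m/s; Δx = 27·6 + ½·12·6² = 378 m; v ends 99 m/s.
x(13) = -6 + Σ Δx = 461 m.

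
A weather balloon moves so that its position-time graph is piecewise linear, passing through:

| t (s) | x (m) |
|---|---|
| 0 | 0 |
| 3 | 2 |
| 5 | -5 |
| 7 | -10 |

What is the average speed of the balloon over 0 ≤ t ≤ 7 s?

Average speed = (total path length)/(elapsed time); on a piecewise-linear x-t graph the path length is Σ|Δx|.
0–3 s: |Δx| = |2 − 0| = 2 m
3–5 s: |Δx| = |-5 − 2| = 7 m
5–7 s: |Δx| = |-10 − -5| = 5 m
Total path = 14 m; average speed = 14/7 = 2 m/s.

2 m/s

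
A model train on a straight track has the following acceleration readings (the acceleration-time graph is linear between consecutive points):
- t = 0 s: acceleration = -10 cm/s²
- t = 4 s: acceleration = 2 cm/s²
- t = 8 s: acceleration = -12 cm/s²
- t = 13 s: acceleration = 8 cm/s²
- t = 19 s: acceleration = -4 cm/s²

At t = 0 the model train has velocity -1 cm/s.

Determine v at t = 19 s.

Δv equals the area under the a-t graph; then v = v₀ + Δv.
0–4 s: ½(-10 + 2)(4) = -16 cm/s
4–8 s: ½(2 + -12)(4) = -20 cm/s
8–13 s: ½(-12 + 8)(5) = -10 cm/s
13–19 s: ½(8 + -4)(6) = 12 cm/s
Δv = -34 cm/s, so v(19) = -1 + (-34) = -35 cm/s.

-35 cm/s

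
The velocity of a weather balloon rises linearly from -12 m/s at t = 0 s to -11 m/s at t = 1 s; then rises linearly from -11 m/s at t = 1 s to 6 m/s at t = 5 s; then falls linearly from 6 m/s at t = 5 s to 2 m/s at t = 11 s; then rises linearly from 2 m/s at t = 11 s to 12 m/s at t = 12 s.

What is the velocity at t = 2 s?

On 1–5 s the graph is linear from -11 to 6 m/s: v(2) = -11 + (6 − -11)·(2 − 1)/(5 − 1) = -6.75 m/s.

-6.75 m/s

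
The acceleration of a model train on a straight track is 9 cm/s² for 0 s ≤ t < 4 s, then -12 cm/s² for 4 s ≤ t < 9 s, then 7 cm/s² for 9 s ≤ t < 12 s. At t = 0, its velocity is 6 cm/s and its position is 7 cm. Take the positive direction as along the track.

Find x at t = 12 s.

On each constant-a segment, Δv = aΔt and Δx = v₀Δt + ½aΔt²; chain segment to segment.
0–4 s: v starts 6 cm/s; Δx = 6·4 + ½·9·4² = 96 cm; v ends 42 cm/s.
4–9 s: v starts 42 cm/s; Δx = 42·5 + ½·-12·5² = 60 cm; v ends -18 cm/s.
9–12 s: v starts -18 cm/s; Δx = -18·3 + ½·7·3² = -22.5 cm; v ends 3 cm/s.
x(12) = 7 + Σ Δx = 140.5 cm.

140.5 cm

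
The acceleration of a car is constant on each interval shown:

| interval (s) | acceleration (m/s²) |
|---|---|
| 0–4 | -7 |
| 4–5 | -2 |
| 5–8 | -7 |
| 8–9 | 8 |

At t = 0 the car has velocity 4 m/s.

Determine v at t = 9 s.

-39 m/s

Δv equals the area under the a-t graph; then v = v₀ + Δv.
0–4 s: -7 × 4 = -28 m/s
4–5 s: -2 × 1 = -2 m/s
5–8 s: -7 × 3 = -21 m/s
8–9 s: 8 × 1 = 8 m/s
Δv = -43 m/s, so v(9) = 4 + (-43) = -39 m/s.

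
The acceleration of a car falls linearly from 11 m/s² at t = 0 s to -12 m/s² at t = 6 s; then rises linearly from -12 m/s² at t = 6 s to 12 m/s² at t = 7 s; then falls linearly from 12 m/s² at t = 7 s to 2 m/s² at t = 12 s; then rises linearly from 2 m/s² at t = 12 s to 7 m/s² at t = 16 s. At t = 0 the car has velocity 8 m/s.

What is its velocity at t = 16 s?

Δv equals the area under the a-t graph; then v = v₀ + Δv.
0–6 s: ½(11 + -12)(6) = -3 m/s
6–7 s: ½(-12 + 12)(1) = 0 m/s
7–12 s: ½(12 + 2)(5) = 35 m/s
12–16 s: ½(2 + 7)(4) = 18 m/s
Δv = 50 m/s, so v(16) = 8 + (50) = 58 m/s.

58 m/s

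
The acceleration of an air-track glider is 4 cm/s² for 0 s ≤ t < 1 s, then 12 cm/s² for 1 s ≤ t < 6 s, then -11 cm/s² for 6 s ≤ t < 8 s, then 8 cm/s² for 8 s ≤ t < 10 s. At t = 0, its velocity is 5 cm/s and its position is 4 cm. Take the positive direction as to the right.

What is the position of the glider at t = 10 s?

432 cm

On each constant-a segment, Δv = aΔt and Δx = v₀Δt + ½aΔt²; chain segment to segment.
0–1 s: v starts 5 cm/s; Δx = 5·1 + ½·4·1² = 7 cm; v ends 9 cm/s.
1–6 s: v starts 9 cm/s; Δx = 9·5 + ½·12·5² = 195 cm; v ends 69 cm/s.
6–8 s: v starts 69 cm/s; Δx = 69·2 + ½·-11·2² = 116 cm; v ends 47 cm/s.
8–10 s: v starts 47 cm/s; Δx = 47·2 + ½·8·2² = 110 cm; v ends 63 cm/s.
x(10) = 4 + Σ Δx = 432 cm.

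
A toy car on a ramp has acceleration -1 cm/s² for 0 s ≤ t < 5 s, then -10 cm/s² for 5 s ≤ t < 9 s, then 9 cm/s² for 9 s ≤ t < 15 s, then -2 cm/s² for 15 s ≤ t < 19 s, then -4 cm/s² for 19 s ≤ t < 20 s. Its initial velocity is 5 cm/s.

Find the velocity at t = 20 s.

Δv equals the area under the a-t graph; then v = v₀ + Δv.
0–5 s: -1 × 5 = -5 cm/s
5–9 s: -10 × 4 = -40 cm/s
9–15 s: 9 × 6 = 54 cm/s
15–19 s: -2 × 4 = -8 cm/s
19–20 s: -4 × 1 = -4 cm/s
Δv = -3 cm/s, so v(20) = 5 + (-3) = 2 cm/s.

2 cm/s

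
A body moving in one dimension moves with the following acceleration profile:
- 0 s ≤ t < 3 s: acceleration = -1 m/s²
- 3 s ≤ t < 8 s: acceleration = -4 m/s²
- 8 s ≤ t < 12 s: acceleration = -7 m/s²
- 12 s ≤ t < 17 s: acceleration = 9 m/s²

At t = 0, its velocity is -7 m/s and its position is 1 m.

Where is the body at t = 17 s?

-478 m

On each constant-a segment, Δv = aΔt and Δx = v₀Δt + ½aΔt²; chain segment to segment.
0–3 s: v starts -7 m/s; Δx = -7·3 + ½·-1·3² = -25.5 m; v ends -10 m/s.
3–8 s: v starts -10 m/s; Δx = -10·5 + ½·-4·5² = -100 m; v ends -30 m/s.
8–12 s: v starts -30 m/s; Δx = -30·4 + ½·-7·4² = -176 m; v ends -58 m/s.
12–17 s: v starts -58 m/s; Δx = -58·5 + ½·9·5² = -177.5 m; v ends -13 m/s.
x(17) = 1 + Σ Δx = -478 m.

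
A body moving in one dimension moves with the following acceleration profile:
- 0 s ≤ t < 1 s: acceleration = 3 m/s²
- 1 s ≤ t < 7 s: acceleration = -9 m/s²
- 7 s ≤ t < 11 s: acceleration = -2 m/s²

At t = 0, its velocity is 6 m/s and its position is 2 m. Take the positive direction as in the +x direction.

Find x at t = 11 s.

On each constant-a segment, Δv = aΔt and Δx = v₀Δt + ½aΔt²; chain segment to segment.
0–1 s: v starts 6 m/s; Δx = 6·1 + ½·3·1² = 7.5 m; v ends 9 m/s.
1–7 s: v starts 9 m/s; Δx = 9·6 + ½·-9·6² = -108 m; v ends -45 m/s.
7–11 s: v starts -45 m/s; Δx = -45·4 + ½·-2·4² = -196 m; v ends -53 m/s.
x(11) = 2 + Σ Δx = -294.5 m.

-294.5 m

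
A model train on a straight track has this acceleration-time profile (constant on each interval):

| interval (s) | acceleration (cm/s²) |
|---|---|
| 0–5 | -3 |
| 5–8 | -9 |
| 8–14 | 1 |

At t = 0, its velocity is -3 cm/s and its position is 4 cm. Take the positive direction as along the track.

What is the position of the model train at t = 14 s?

On each constant-a segment, Δv = aΔt and Δx = v₀Δt + ½aΔt²; chain segment to segment.
0–5 s: v starts -3 cm/s; Δx = -3·5 + ½·-3·5² = -52.5 cm; v ends -18 cm/s.
5–8 s: v starts -18 cm/s; Δx = -18·3 + ½·-9·3² = -94.5 cm; v ends -45 cm/s.
8–14 s: v starts -45 cm/s; Δx = -45·6 + ½·1·6² = -252 cm; v ends -39 cm/s.
x(14) = 4 + Σ Δx = -395 cm.

-395 cm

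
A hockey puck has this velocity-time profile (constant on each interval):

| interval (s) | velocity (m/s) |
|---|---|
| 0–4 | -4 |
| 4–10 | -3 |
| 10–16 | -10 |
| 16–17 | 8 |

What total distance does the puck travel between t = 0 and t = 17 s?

102 m

Total distance travelled is ∫|v| dt — sum the magnitudes of each area piece.
0–4 s: |-4| × 4 = 16 m
4–10 s: |-3| × 6 = 18 m
10–16 s: |-10| × 6 = 60 m
16–17 s: |8| × 1 = 8 m
Total distance = 102 m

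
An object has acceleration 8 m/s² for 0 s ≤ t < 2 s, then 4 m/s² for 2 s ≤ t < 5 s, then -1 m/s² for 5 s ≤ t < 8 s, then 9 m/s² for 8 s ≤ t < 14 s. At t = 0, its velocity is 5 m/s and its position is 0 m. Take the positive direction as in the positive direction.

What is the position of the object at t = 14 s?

On each constant-a segment, Δv = aΔt and Δx = v₀Δt + ½aΔt²; chain segment to segment.
0–2 s: v starts 5 m/s; Δx = 5·2 + ½·8·2² = 26 m; v ends 21 m/s.
2–5 s: v starts 21 m/s; Δx = 21·3 + ½·4·3² = 81 m; v ends 33 m/s.
5–8 s: v starts 33 m/s; Δx = 33·3 + ½·-1·3² = 94.5 m; v ends 30 m/s.
8–14 s: v starts 30 m/s; Δx = 30·6 + ½·9·6² = 342 m; v ends 84 m/s.
x(14) = 0 + Σ Δx = 543.5 m.

543.5 m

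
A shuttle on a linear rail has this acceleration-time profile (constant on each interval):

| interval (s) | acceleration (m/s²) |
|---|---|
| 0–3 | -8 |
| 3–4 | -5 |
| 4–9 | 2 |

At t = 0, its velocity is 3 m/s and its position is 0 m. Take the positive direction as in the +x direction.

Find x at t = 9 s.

-155.5 m

On each constant-a segment, Δv = aΔt and Δx = v₀Δt + ½aΔt²; chain segment to segment.
0–3 s: v starts 3 m/s; Δx = 3·3 + ½·-8·3² = -27 m; v ends -21 m/s.
3–4 s: v starts -21 m/s; Δx = -21·1 + ½·-5·1² = -23.5 m; v ends -26 m/s.
4–9 s: v starts -26 m/s; Δx = -26·5 + ½·2·5² = -105 m; v ends -16 m/s.
x(9) = 0 + Σ Δx = -155.5 m.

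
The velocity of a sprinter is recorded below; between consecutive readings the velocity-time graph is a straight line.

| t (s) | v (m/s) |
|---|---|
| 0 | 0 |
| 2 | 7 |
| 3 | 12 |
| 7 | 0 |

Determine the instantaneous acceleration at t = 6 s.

Acceleration is the slope of the v-t graph on 3–7 s: (0 − 12)/(7 − 3) = -3 m/s².

-3 m/s²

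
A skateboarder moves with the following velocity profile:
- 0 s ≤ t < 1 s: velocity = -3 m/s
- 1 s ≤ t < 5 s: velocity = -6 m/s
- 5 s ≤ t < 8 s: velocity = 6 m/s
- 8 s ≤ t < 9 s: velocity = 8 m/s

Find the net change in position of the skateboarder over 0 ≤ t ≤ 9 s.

Net displacement equals the area under the velocity-time graph (areas below the axis count negative).
0–1 s: -3 × 1 = -3 m
1–5 s: -6 × 4 = -24 m
5–8 s: 6 × 3 = 18 m
8–9 s: 8 × 1 = 8 m
Net displacement = -1 m

-1 m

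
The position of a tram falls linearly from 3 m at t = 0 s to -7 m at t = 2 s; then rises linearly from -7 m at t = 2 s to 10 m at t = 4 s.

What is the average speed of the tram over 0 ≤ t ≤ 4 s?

6.75 m/s

Average speed = (total path length)/(elapsed time); on a piecewise-linear x-t graph the path length is Σ|Δx|.
0–2 s: |Δx| = |-7 − 3| = 10 m
2–4 s: |Δx| = |10 − -7| = 17 m
Total path = 27 m; average speed = 27/4 = 6.75 m/s.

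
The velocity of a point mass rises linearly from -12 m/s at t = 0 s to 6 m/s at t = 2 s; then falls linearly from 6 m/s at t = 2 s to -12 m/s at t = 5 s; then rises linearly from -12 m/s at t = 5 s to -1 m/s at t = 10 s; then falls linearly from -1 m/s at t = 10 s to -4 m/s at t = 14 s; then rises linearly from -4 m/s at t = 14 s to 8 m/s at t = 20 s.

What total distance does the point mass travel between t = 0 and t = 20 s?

Total distance travelled is ∫|v| dt — sum the magnitudes of each area piece.
0–2 s: v = 0 at t = 4/3 s; triangle areas 8 + 2 = 10 m
2–5 s: v = 0 at t = 3 s; triangle areas 3 + 12 = 15 m
5–10 s: |½(-12 + -1)(5)| = 32.5 m
10–14 s: |½(-1 + -4)(4)| = 10 m
14–20 s: v = 0 at t = 16 s; triangle areas 4 + 16 = 20 m
Total distance = 87.5 m

87.5 m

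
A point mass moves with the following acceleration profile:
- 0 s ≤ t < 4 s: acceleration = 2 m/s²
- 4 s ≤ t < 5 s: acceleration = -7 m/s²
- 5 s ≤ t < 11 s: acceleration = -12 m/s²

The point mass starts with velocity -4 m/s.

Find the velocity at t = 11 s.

Δv equals the area under the a-t graph; then v = v₀ + Δv.
0–4 s: 2 × 4 = 8 m/s
4–5 s: -7 × 1 = -7 m/s
5–11 s: -12 × 6 = -72 m/s
Δv = -71 m/s, so v(11) = -4 + (-71) = -75 m/s.

-75 m/s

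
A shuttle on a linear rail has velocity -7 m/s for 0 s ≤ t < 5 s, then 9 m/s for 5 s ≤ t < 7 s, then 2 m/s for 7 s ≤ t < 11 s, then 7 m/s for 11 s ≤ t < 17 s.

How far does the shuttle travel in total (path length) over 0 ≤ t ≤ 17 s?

Total distance travelled is ∫|v| dt — sum the magnitudes of each area piece.
0–5 s: |-7| × 5 = 35 m
5–7 s: |9| × 2 = 18 m
7–11 s: |2| × 4 = 8 m
11–17 s: |7| × 6 = 42 m
Total distance = 103 m

103 m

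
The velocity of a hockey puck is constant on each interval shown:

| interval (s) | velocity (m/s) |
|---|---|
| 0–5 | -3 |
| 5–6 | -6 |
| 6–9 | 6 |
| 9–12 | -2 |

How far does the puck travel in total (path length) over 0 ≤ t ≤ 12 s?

Total distance travelled is ∫|v| dt — sum the magnitudes of each area piece.
0–5 s: |-3| × 5 = 15 m
5–6 s: |-6| × 1 = 6 m
6–9 s: |6| × 3 = 18 m
9–12 s: |-2| × 3 = 6 m
Total distance = 45 m

45 m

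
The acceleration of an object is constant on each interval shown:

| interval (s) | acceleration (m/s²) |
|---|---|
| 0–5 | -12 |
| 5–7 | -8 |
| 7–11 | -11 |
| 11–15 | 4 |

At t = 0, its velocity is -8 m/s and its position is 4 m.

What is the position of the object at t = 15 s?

On each constant-a segment, Δv = aΔt and Δx = v₀Δt + ½aΔt²; chain segment to segment.
0–5 s: v starts -8 m/s; Δx = -8·5 + ½·-12·5² = -190 m; v ends -68 m/s.
5–7 s: v starts -68 m/s; Δx = -68·2 + ½·-8·2² = -152 m; v ends -84 m/s.
7–11 s: v starts -84 m/s; Δx = -84·4 + ½·-11·4² = -424 m; v ends -128 m/s.
11–15 s: v starts -128 m/s; Δx = -128·4 + ½·4·4² = -480 m; v ends -112 m/s.
x(15) = 4 + Σ Δx = -1242 m.

-1242 m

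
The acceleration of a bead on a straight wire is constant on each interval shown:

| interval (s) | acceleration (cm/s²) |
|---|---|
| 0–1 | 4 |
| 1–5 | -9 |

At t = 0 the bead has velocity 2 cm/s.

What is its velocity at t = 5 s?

Δv equals the area under the a-t graph; then v = v₀ + Δv.
0–1 s: 4 × 1 = 4 cm/s
1–5 s: -9 × 4 = -36 cm/s
Δv = -32 cm/s, so v(5) = 2 + (-32) = -30 cm/s.

-30 cm/s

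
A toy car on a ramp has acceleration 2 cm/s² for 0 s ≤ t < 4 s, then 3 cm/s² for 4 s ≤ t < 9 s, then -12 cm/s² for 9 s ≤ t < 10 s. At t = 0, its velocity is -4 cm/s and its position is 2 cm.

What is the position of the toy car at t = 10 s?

On each constant-a segment, Δv = aΔt and Δx = v₀Δt + ½aΔt²; chain segment to segment.
0–4 s: v starts -4 cm/s; Δx = -4·4 + ½·2·4² = 0 cm; v ends 4 cm/s.
4–9 s: v starts 4 cm/s; Δx = 4·5 + ½·3·5² = 57.5 cm; v ends 19 cm/s.
9–10 s: v starts 19 cm/s; Δx = 19·1 + ½·-12·1² = 13 cm; v ends 7 cm/s.
x(10) = 2 + Σ Δx = 72.5 cm.

72.5 cm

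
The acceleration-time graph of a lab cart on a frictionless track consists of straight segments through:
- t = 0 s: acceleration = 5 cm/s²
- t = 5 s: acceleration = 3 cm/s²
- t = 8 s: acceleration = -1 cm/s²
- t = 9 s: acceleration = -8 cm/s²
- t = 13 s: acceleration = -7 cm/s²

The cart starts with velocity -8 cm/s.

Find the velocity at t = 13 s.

-19.5 cm/s

Δv equals the area under the a-t graph; then v = v₀ + Δv.
0–5 s: ½(5 + 3)(5) = 20 cm/s
5–8 s: ½(3 + -1)(3) = 3 cm/s
8–9 s: ½(-1 + -8)(1) = -4.5 cm/s
9–13 s: ½(-8 + -7)(4) = -30 cm/s
Δv = -11.5 cm/s, so v(13) = -8 + (-11.5) = -19.5 cm/s.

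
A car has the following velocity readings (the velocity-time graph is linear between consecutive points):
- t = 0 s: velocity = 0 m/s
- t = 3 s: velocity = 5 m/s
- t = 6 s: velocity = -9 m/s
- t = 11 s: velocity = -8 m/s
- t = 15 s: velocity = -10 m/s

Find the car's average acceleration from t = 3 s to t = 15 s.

-1.25 m/s²

Average acceleration = Δv/Δt = (-10 − 5)/(15 − 3) = -1.25 m/s².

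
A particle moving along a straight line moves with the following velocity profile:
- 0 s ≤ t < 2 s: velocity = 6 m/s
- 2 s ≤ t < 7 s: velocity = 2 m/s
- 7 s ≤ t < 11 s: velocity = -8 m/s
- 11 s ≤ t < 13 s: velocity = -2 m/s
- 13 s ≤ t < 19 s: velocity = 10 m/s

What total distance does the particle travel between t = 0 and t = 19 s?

Distance (not displacement) is the total path length: add the absolute areas under v-t.
0–2 s: |6| × 2 = 12 m
2–7 s: |2| × 5 = 10 m
7–11 s: |-8| × 4 = 32 m
11–13 s: |-2| × 2 = 4 m
13–19 s: |10| × 6 = 60 m
Total distance = 118 m

118 m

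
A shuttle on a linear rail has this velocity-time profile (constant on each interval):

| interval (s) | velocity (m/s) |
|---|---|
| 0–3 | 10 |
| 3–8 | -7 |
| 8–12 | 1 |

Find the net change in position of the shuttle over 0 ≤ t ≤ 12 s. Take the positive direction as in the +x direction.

Displacement is the signed area under the v-t curve.
0–3 s: 10 × 3 = 30 m
3–8 s: -7 × 5 = -35 m
8–12 s: 1 × 4 = 4 m
Net displacement = -1 m

-1 m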